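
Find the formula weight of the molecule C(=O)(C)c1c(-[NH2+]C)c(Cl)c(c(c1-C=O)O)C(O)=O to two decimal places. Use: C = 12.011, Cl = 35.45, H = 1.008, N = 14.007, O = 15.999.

272.66

Molecular formula: C11H11ClNO5+.
M = 11×12.011 + 1×35.45 + 11×1.008 + 1×14.007 + 5×15.999 = 272.66 g/mol.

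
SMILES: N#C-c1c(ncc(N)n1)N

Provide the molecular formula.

Heavy atoms from the SMILES: 5 C, 5 N.
Implicit hydrogens by atom environment:
  3 × C (aromatic): no H
  2 × N: 2 H each → 4
  2 × N (aromatic): no H
  1 × C (aromatic): 1 H
  1 × C: no H
  1 × N: no H
  Total hydrogens = 5.
Molecular formula: C5H5N5

C5H5N5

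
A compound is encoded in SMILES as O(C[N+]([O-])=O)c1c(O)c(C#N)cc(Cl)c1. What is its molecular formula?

Heavy atoms from the SMILES: 8 C, 1 Cl, 2 N, 4 O.
Implicit hydrogens by atom environment:
  4 × C (aromatic): no H
  2 × C (aromatic): 1 H each → 2
  2 × O: no H
  1 × C: 2 H
  1 × C: no H
  1 × Cl: no H
  1 × N: no H
  1 × N (charge +1): no H
  1 × O: 1 H
  1 × O (charge -1): no H
  Total hydrogens = 5.
Molecular formula: C8H5ClN2O4

C8H5ClN2O4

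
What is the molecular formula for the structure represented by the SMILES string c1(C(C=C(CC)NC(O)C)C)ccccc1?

C14H21NO

Heavy atoms from the SMILES: 14 C, 1 N, 1 O.
Implicit hydrogens by atom environment:
  5 × C (aromatic): 1 H each → 5
  3 × C: 3 H each → 9
  3 × C: 1 H each → 3
  1 × C: 2 H
  1 × C: no H
  1 × C (aromatic): no H
  1 × N: 1 H
  1 × O: 1 H
  Total hydrogens = 21.
Molecular formula: C14H21NO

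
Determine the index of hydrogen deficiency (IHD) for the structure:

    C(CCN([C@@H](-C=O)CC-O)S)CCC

1

Molecular formula from the SMILES: C10H21NO2S.
DoU = (2C + 2 + N − H − X)/2 = (2·10 + 2 + 1 − 21 − 0)/2 = 2/2 = 1.
(Structurally: 0 ring(s) + 1 π bond(s) = 1.)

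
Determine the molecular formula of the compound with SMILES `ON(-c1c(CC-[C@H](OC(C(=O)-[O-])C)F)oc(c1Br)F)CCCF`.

C13H16BrF3NO5-

Heavy atoms from the SMILES: 1 Br, 13 C, 3 F, 1 N, 5 O.
Implicit hydrogens by atom environment:
  5 × C: 2 H each → 10
  4 × C (aromatic): no H
  3 × F: no H
  2 × C: 1 H each → 2
  2 × O: no H
  1 × Br: no H
  1 × C: 3 H
  1 × C: no H
  1 × N: no H
  1 × O: 1 H
  1 × O (aromatic): no H
  1 × O (charge -1): no H
  Total hydrogens = 16.
Net charge -1.
Molecular formula: C13H16BrF3NO5-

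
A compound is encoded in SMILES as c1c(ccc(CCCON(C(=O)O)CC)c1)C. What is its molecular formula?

Heavy atoms from the SMILES: 13 C, 1 N, 3 O.
Implicit hydrogens by atom environment:
  4 × C: 2 H each → 8
  4 × C (aromatic): 1 H each → 4
  2 × C: 3 H each → 6
  2 × C (aromatic): no H
  2 × O: no H
  1 × C: no H
  1 × N: no H
  1 × O: 1 H
  Total hydrogens = 19.
Molecular formula: C13H19NO3

C13H19NO3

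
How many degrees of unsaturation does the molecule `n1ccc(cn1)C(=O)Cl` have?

Molecular formula from the SMILES: C5H3ClN2O.
DoU = (2C + 2 + N − H − X)/2 = (2·5 + 2 + 2 − 3 − 1)/2 = 10/2 = 5.
(Structurally: 1 ring(s) + 4 π bond(s) = 5.)

5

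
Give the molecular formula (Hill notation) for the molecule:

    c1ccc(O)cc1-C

C7H8O

Heavy atoms from the SMILES: 7 C, 1 O.
Implicit hydrogens by atom environment:
  4 × C (aromatic): 1 H each → 4
  2 × C (aromatic): no H
  1 × C: 3 H
  1 × O: 1 H
  Total hydrogens = 8.
Molecular formula: C7H8O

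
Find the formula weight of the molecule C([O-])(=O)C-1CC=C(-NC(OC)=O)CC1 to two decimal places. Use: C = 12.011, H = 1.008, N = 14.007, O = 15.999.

Molecular formula: C9H12NO4-.
M = 9×12.011 + 12×1.008 + 1×14.007 + 4×15.999 = 198.20 g/mol.

198.20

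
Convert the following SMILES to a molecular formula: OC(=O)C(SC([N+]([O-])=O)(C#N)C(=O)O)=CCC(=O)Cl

Heavy atoms from the SMILES: 8 C, 1 Cl, 2 N, 7 O, 1 S.
Implicit hydrogens by atom environment:
  6 × C: no H
  4 × O: no H
  2 × O: 1 H each → 2
  1 × C: 2 H
  1 × C: 1 H
  1 × Cl: no H
  1 × N (charge +1): no H
  1 × N: no H
  1 × O (charge -1): no H
  1 × S: no H
  Total hydrogens = 5.
Molecular formula: C8H5ClN2O7S

C8H5ClN2O7S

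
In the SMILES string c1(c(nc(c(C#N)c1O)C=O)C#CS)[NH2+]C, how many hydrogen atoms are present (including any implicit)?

8

Hydrogens are implicit in SMILES; fill each atom to its normal valence:
  5 × C (aromatic): no H
  3 × C: no H
  1 × C: 3 H
  1 × C: 1 H
  1 × N (charge +1): 2 H
  1 × N (aromatic): no H
  1 × N: no H
  1 × O: 1 H
  1 × O: no H
  1 × S: 1 H
  Total hydrogens = 8.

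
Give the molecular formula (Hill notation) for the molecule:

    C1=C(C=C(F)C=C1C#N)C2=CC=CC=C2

C13H8FN

Heavy atoms from the SMILES: 13 C, 1 F, 1 N.
Implicit hydrogens by atom environment:
  8 × C (aromatic): 1 H each → 8
  4 × C (aromatic): no H
  1 × C: no H
  1 × F: no H
  1 × N: no H
  Total hydrogens = 8.
Molecular formula: C13H8FN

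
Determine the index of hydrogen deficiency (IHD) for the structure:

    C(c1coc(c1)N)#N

5

Molecular formula from the SMILES: C5H4N2O.
DoU = (2C + 2 + N − H − X)/2 = (2·5 + 2 + 2 − 4 − 0)/2 = 10/2 = 5.
(Structurally: 1 ring(s) + 4 π bond(s) = 5.)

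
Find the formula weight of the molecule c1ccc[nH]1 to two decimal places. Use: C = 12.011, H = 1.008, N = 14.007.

Molecular formula: C4H5N.
M = 4×12.011 + 5×1.008 + 1×14.007 = 67.09 g/mol.

67.09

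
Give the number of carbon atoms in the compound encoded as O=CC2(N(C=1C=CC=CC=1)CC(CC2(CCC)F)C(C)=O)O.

The symbol for carbon appears 17 times in the SMILES.

17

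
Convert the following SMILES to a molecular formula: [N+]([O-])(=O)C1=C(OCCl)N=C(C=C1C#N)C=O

Heavy atoms from the SMILES: 8 C, 1 Cl, 3 N, 4 O.
Implicit hydrogens by atom environment:
  4 × C (aromatic): no H
  3 × O: no H
  1 × C: 2 H
  1 × C (aromatic): 1 H
  1 × C: 1 H
  1 × C: no H
  1 × Cl: no H
  1 × N (aromatic): no H
  1 × N: no H
  1 × N (charge +1): no H
  1 × O (charge -1): no H
  Total hydrogens = 4.
Molecular formula: C8H4ClN3O4

C8H4ClN3O4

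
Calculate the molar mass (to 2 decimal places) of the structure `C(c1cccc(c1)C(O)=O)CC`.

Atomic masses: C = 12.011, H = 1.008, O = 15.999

Molecular formula: C10H12O2.
M = 10×12.011 + 12×1.008 + 2×15.999 = 164.20 g/mol.

164.20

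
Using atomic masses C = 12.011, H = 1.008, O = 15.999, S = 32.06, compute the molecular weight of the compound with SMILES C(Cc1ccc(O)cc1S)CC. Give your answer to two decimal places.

Molecular formula: C10H14OS.
M = 10×12.011 + 14×1.008 + 1×15.999 + 1×32.06 = 182.28 g/mol.

182.28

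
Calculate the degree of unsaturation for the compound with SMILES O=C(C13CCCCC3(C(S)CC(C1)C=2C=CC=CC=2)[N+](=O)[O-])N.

8

Molecular formula from the SMILES: C17H22N2O3S.
DoU = (2C + 2 + N − H − X)/2 = (2·17 + 2 + 2 − 22 − 0)/2 = 16/2 = 8.
(Structurally: 3 ring(s) + 5 π bond(s) = 8.)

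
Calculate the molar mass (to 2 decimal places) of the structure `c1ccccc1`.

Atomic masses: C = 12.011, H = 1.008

Molecular formula: C6H6.
M = 6×12.011 + 6×1.008 = 78.11 g/mol.

78.11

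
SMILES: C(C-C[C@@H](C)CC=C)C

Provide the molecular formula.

Heavy atoms from the SMILES: 9 C.
Implicit hydrogens by atom environment:
  5 × C: 2 H each → 10
  2 × C: 3 H each → 6
  2 × C: 1 H each → 2
  Total hydrogens = 18.
Molecular formula: C9H18

C9H18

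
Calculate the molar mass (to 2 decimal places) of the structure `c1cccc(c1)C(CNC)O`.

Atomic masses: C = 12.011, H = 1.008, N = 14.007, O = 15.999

151.21

Molecular formula: C9H13NO.
M = 9×12.011 + 13×1.008 + 1×14.007 + 1×15.999 = 151.21 g/mol.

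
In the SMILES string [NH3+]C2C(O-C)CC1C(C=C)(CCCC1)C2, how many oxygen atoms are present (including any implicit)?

1

The symbol for oxygen appears 1 time in the SMILES.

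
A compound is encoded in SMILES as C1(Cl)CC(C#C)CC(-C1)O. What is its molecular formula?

C8H11ClO

Heavy atoms from the SMILES: 8 C, 1 Cl, 1 O.
Implicit hydrogens by atom environment:
  4 × C: 1 H each → 4
  3 × C: 2 H each → 6
  1 × C: no H
  1 × Cl: no H
  1 × O: 1 H
  Total hydrogens = 11.
Molecular formula: C8H11ClO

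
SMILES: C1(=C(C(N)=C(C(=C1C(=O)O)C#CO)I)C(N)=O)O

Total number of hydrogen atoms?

7

Hydrogens are implicit in SMILES; fill each atom to its normal valence:
  6 × C (aromatic): no H
  4 × C: no H
  3 × O: 1 H each → 3
  2 × N: 2 H each → 4
  2 × O: no H
  1 × I: no H
  Total hydrogens = 7.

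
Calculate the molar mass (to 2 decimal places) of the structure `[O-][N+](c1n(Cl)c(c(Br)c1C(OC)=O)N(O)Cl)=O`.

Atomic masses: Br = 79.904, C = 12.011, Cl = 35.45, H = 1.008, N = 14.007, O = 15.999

348.92

Molecular formula: C6H4BrCl2N3O5.
M = 1×79.904 + 6×12.011 + 2×35.45 + 4×1.008 + 3×14.007 + 5×15.999 = 348.92 g/mol.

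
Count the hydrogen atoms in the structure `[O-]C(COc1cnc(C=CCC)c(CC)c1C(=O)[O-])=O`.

Hydrogens are implicit in SMILES; fill each atom to its normal valence:
  4 × C (aromatic): no H
  3 × C: 2 H each → 6
  3 × O: no H
  2 × C: 3 H each → 6
  2 × C: 1 H each → 2
  2 × C: no H
  2 × O (charge -1): no H
  1 × C (aromatic): 1 H
  1 × N (aromatic): no H
  Total hydrogens = 15.

15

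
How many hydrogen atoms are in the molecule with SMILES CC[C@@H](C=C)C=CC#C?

12

Hydrogens are implicit in SMILES; fill each atom to its normal valence:
  5 × C: 1 H each → 5
  2 × C: 2 H each → 4
  1 × C: 3 H
  1 × C: no H
  Total hydrogens = 12.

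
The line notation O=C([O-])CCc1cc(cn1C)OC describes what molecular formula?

Heavy atoms from the SMILES: 9 C, 1 N, 3 O.
Implicit hydrogens by atom environment:
  2 × C: 3 H each → 6
  2 × C: 2 H each → 4
  2 × C (aromatic): 1 H each → 2
  2 × C (aromatic): no H
  2 × O: no H
  1 × C: no H
  1 × N (aromatic): no H
  1 × O (charge -1): no H
  Total hydrogens = 12.
Net charge -1.
Molecular formula: C9H12NO3-

C9H12NO3-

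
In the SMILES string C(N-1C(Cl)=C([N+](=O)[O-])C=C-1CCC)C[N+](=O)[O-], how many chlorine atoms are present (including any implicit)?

The symbol for chlorine appears 1 time in the SMILES.

1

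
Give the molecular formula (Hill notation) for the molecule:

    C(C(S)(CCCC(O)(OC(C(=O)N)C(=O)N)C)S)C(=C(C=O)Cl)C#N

Heavy atoms from the SMILES: 14 C, 1 Cl, 3 N, 5 O, 2 S.
Implicit hydrogens by atom environment:
  7 × C: no H
  4 × C: 2 H each → 8
  4 × O: no H
  2 × C: 1 H each → 2
  2 × N: 2 H each → 4
  2 × S: 1 H each → 2
  1 × C: 3 H
  1 × Cl: no H
  1 × N: no H
  1 × O: 1 H
  Total hydrogens = 20.
Molecular formula: C14H20ClN3O5S2

C14H20ClN3O5S2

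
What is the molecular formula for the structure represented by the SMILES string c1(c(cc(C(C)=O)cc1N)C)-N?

C9H12N2O

Heavy atoms from the SMILES: 9 C, 2 N, 1 O.
Implicit hydrogens by atom environment:
  4 × C (aromatic): no H
  2 × C: 3 H each → 6
  2 × C (aromatic): 1 H each → 2
  2 × N: 2 H each → 4
  1 × C: no H
  1 × O: no H
  Total hydrogens = 12.
Molecular formula: C9H12N2O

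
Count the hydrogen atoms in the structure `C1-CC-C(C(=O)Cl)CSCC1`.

Hydrogens are implicit in SMILES; fill each atom to its normal valence:
  6 × C: 2 H each → 12
  1 × C: 1 H
  1 × C: no H
  1 × Cl: no H
  1 × O: no H
  1 × S: no H
  Total hydrogens = 13.

13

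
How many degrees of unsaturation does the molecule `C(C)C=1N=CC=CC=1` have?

4

Molecular formula from the SMILES: C7H9N.
DoU = (2C + 2 + N − H − X)/2 = (2·7 + 2 + 1 − 9 − 0)/2 = 8/2 = 4.
(Structurally: 1 ring(s) + 3 π bond(s) = 4.)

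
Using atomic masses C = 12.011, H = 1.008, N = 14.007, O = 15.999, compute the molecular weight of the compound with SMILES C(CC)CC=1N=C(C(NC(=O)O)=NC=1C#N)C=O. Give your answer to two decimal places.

248.24

Molecular formula: C11H12N4O3.
M = 11×12.011 + 12×1.008 + 4×14.007 + 3×15.999 = 248.24 g/mol.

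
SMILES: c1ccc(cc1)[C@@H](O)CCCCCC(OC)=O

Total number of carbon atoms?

The symbol for carbon appears 14 times in the SMILES. Lowercase c denotes aromatic carbon and counts toward C.

14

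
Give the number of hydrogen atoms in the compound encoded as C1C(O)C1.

Hydrogens are implicit in SMILES; fill each atom to its normal valence:
  2 × C: 2 H each → 4
  1 × C: 1 H
  1 × O: 1 H
  Total hydrogens = 6.

6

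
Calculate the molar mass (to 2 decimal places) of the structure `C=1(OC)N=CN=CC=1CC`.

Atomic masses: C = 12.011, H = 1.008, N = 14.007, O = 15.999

138.17

Molecular formula: C7H10N2O.
M = 7×12.011 + 10×1.008 + 2×14.007 + 1×15.999 = 138.17 g/mol.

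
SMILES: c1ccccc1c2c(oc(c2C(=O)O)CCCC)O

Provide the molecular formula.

Heavy atoms from the SMILES: 15 C, 4 O.
Implicit hydrogens by atom environment:
  5 × C (aromatic): 1 H each → 5
  5 × C (aromatic): no H
  3 × C: 2 H each → 6
  2 × O: 1 H each → 2
  1 × C: 3 H
  1 × C: no H
  1 × O (aromatic): no H
  1 × O: no H
  Total hydrogens = 16.
Molecular formula: C15H16O4

C15H16O4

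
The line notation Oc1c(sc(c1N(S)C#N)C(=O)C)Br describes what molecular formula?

Heavy atoms from the SMILES: 1 Br, 7 C, 2 N, 2 O, 2 S.
Implicit hydrogens by atom environment:
  4 × C (aromatic): no H
  2 × C: no H
  2 × N: no H
  1 × Br: no H
  1 × C: 3 H
  1 × O: 1 H
  1 × O: no H
  1 × S: 1 H
  1 × S (aromatic): no H
  Total hydrogens = 5.
Molecular formula: C7H5BrN2O2S2

C7H5BrN2O2S2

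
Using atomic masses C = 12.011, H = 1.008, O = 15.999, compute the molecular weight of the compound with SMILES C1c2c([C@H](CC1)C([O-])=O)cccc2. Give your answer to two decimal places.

Molecular formula: C11H11O2-.
M = 11×12.011 + 11×1.008 + 2×15.999 = 175.21 g/mol.

175.21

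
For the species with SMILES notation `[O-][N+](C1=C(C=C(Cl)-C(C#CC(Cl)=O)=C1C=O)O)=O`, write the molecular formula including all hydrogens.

Heavy atoms from the SMILES: 10 C, 2 Cl, 1 N, 5 O.
Implicit hydrogens by atom environment:
  5 × C (aromatic): no H
  3 × C: no H
  3 × O: no H
  2 × Cl: no H
  1 × C (aromatic): 1 H
  1 × C: 1 H
  1 × N (charge +1): no H
  1 × O: 1 H
  1 × O (charge -1): no H
  Total hydrogens = 3.
Molecular formula: C10H3Cl2NO5

C10H3Cl2NO5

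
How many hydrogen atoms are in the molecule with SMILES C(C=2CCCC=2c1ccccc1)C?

16

Hydrogens are implicit in SMILES; fill each atom to its normal valence:
  5 × C (aromatic): 1 H each → 5
  4 × C: 2 H each → 8
  2 × C: no H
  1 × C: 3 H
  1 × C (aromatic): no H
  Total hydrogens = 16.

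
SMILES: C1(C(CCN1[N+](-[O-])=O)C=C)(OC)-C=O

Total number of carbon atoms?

8

The symbol for carbon appears 8 times in the SMILES.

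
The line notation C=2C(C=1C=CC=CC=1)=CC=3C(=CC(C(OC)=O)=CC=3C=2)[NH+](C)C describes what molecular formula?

Heavy atoms from the SMILES: 20 C, 1 N, 2 O.
Implicit hydrogens by atom environment:
  10 × C (aromatic): 1 H each → 10
  6 × C (aromatic): no H
  3 × C: 3 H each → 9
  2 × O: no H
  1 × C: no H
  1 × N (charge +1): 1 H
  Total hydrogens = 20.
Net charge +1.
Molecular formula: C20H20NO2+

C20H20NO2+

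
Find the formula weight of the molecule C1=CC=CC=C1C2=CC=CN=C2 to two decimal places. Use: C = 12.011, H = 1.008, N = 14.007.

Molecular formula: C11H9N.
M = 11×12.011 + 9×1.008 + 1×14.007 = 155.20 g/mol.

155.20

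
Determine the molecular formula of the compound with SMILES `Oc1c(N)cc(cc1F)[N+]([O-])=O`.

C6H5FN2O3

Heavy atoms from the SMILES: 6 C, 1 F, 2 N, 3 O.
Implicit hydrogens by atom environment:
  4 × C (aromatic): no H
  2 × C (aromatic): 1 H each → 2
  1 × F: no H
  1 × N: 2 H
  1 × N (charge +1): no H
  1 × O: 1 H
  1 × O: no H
  1 × O (charge -1): no H
  Total hydrogens = 5.
Molecular formula: C6H5FN2O3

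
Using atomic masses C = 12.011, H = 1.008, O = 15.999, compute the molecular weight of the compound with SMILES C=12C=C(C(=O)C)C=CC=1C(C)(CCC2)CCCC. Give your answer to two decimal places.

244.38

Molecular formula: C17H24O.
M = 17×12.011 + 24×1.008 + 1×15.999 = 244.38 g/mol.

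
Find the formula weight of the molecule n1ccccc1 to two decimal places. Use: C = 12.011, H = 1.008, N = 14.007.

Molecular formula: C5H5N.
M = 5×12.011 + 5×1.008 + 1×14.007 = 79.10 g/mol.

79.10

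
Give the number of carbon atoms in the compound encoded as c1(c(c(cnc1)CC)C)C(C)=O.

The symbol for carbon appears 10 times in the SMILES. Lowercase c denotes aromatic carbon and counts toward C.

10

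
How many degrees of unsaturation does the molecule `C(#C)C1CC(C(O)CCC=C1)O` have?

Molecular formula from the SMILES: C10H14O2.
DoU = (2C + 2 + N − H − X)/2 = (2·10 + 2 + 0 − 14 − 0)/2 = 8/2 = 4.
(Structurally: 1 ring(s) + 3 π bond(s) = 4.)

4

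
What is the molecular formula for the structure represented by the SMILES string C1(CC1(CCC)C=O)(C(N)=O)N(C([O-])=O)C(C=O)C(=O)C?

C13H17N2O6-

Heavy atoms from the SMILES: 13 C, 2 N, 6 O.
Implicit hydrogens by atom environment:
  5 × C: no H
  5 × O: no H
  3 × C: 2 H each → 6
  3 × C: 1 H each → 3
  2 × C: 3 H each → 6
  1 × N: 2 H
  1 × N: no H
  1 × O (charge -1): no H
  Total hydrogens = 17.
Net charge -1.
Molecular formula: C13H17N2O6-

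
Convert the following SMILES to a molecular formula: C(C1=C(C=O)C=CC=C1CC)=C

Heavy atoms from the SMILES: 11 C, 1 O.
Implicit hydrogens by atom environment:
  3 × C (aromatic): 1 H each → 3
  3 × C (aromatic): no H
  2 × C: 2 H each → 4
  2 × C: 1 H each → 2
  1 × C: 3 H
  1 × O: no H
  Total hydrogens = 12.
Molecular formula: C11H12O

C11H12O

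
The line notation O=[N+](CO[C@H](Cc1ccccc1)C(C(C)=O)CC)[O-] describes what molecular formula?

C14H19NO4

Heavy atoms from the SMILES: 14 C, 1 N, 4 O.
Implicit hydrogens by atom environment:
  5 × C (aromatic): 1 H each → 5
  3 × C: 2 H each → 6
  3 × O: no H
  2 × C: 3 H each → 6
  2 × C: 1 H each → 2
  1 × C: no H
  1 × C (aromatic): no H
  1 × N (charge +1): no H
  1 × O (charge -1): no H
  Total hydrogens = 19.
Molecular formula: C14H19NO4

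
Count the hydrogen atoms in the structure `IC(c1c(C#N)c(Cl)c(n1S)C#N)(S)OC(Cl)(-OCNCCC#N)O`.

Hydrogens are implicit in SMILES; fill each atom to its normal valence:
  5 × C: no H
  4 × C (aromatic): no H
  3 × C: 2 H each → 6
  3 × N: no H
  2 × Cl: no H
  2 × O: no H
  2 × S: 1 H each → 2
  1 × I: no H
  1 × N: 1 H
  1 × N (aromatic): no H
  1 × O: 1 H
  Total hydrogens = 10.

10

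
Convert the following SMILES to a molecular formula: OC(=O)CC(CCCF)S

Heavy atoms from the SMILES: 6 C, 1 F, 2 O, 1 S.
Implicit hydrogens by atom environment:
  4 × C: 2 H each → 8
  1 × C: 1 H
  1 × C: no H
  1 × F: no H
  1 × O: 1 H
  1 × O: no H
  1 × S: 1 H
  Total hydrogens = 11.
Molecular formula: C6H11FO2S

C6H11FO2S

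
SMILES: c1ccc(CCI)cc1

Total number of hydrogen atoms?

9

Hydrogens are implicit in SMILES; fill each atom to its normal valence:
  5 × C (aromatic): 1 H each → 5
  2 × C: 2 H each → 4
  1 × C (aromatic): no H
  1 × I: no H
  Total hydrogens = 9.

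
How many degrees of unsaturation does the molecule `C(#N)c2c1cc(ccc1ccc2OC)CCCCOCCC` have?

Molecular formula from the SMILES: C19H23NO2.
DoU = (2C + 2 + N − H − X)/2 = (2·19 + 2 + 1 − 23 − 0)/2 = 18/2 = 9.
(Structurally: 2 ring(s) + 7 π bond(s) = 9.)

9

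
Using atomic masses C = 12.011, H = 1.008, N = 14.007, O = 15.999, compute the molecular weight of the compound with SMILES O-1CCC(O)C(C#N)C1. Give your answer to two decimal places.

Molecular formula: C6H9NO2.
M = 6×12.011 + 9×1.008 + 1×14.007 + 2×15.999 = 127.14 g/mol.

127.14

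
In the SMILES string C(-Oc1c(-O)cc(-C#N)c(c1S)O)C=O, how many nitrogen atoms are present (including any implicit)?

The symbol for nitrogen appears 1 time in the SMILES.

1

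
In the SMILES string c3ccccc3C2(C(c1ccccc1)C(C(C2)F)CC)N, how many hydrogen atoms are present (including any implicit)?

Hydrogens are implicit in SMILES; fill each atom to its normal valence:
  10 × C (aromatic): 1 H each → 10
  3 × C: 1 H each → 3
  2 × C: 2 H each → 4
  2 × C (aromatic): no H
  1 × C: 3 H
  1 × C: no H
  1 × F: no H
  1 × N: 2 H
  Total hydrogens = 22.

22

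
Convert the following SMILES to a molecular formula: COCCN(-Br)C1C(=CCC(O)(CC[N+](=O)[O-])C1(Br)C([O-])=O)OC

C13H19Br2N2O7-

Heavy atoms from the SMILES: 2 Br, 13 C, 2 N, 7 O.
Implicit hydrogens by atom environment:
  5 × C: 2 H each → 10
  4 × C: no H
  4 × O: no H
  2 × Br: no H
  2 × C: 3 H each → 6
  2 × C: 1 H each → 2
  2 × O (charge -1): no H
  1 × N: no H
  1 × N (charge +1): no H
  1 × O: 1 H
  Total hydrogens = 19.
Net charge -1.
Molecular formula: C13H19Br2N2O7-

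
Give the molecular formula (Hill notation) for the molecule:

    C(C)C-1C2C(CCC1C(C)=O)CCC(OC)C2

C15H26O2

Heavy atoms from the SMILES: 15 C, 2 O.
Implicit hydrogens by atom environment:
  6 × C: 2 H each → 12
  5 × C: 1 H each → 5
  3 × C: 3 H each → 9
  2 × O: no H
  1 × C: no H
  Total hydrogens = 26.
Molecular formula: C15H26O2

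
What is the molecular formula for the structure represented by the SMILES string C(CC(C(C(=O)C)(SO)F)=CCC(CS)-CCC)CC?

Heavy atoms from the SMILES: 15 C, 1 F, 2 O, 2 S.
Implicit hydrogens by atom environment:
  7 × C: 2 H each → 14
  3 × C: 3 H each → 9
  3 × C: no H
  2 × C: 1 H each → 2
  1 × F: no H
  1 × O: 1 H
  1 × O: no H
  1 × S: 1 H
  1 × S: no H
  Total hydrogens = 27.
Molecular formula: C15H27FO2S2

C15H27FO2S2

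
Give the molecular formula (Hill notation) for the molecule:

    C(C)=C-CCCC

Heavy atoms from the SMILES: 7 C.
Implicit hydrogens by atom environment:
  3 × C: 2 H each → 6
  2 × C: 3 H each → 6
  2 × C: 1 H each → 2
  Total hydrogens = 14.
Molecular formula: C7H14

C7H14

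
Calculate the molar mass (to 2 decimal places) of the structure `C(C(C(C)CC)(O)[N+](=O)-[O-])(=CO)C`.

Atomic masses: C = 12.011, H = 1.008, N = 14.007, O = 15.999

189.21

Molecular formula: C8H15NO4.
M = 8×12.011 + 15×1.008 + 1×14.007 + 4×15.999 = 189.21 g/mol.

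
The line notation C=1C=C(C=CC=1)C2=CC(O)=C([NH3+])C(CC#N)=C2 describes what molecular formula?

C14H13N2O+

Heavy atoms from the SMILES: 14 C, 2 N, 1 O.
Implicit hydrogens by atom environment:
  7 × C (aromatic): 1 H each → 7
  5 × C (aromatic): no H
  1 × C: 2 H
  1 × C: no H
  1 × N (charge +1): 3 H
  1 × N: no H
  1 × O: 1 H
  Total hydrogens = 13.
Net charge +1.
Molecular formula: C14H13N2O+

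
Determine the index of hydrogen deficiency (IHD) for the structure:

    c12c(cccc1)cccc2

7

Molecular formula from the SMILES: C10H8.
DoU = (2C + 2 + N − H − X)/2 = (2·10 + 2 + 0 − 8 − 0)/2 = 14/2 = 7.
(Structurally: 2 ring(s) + 5 π bond(s) = 7.)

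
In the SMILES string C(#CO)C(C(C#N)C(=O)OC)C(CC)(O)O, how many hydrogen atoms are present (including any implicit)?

Hydrogens are implicit in SMILES; fill each atom to its normal valence:
  5 × C: no H
  3 × O: 1 H each → 3
  2 × C: 3 H each → 6
  2 × C: 1 H each → 2
  2 × O: no H
  1 × C: 2 H
  1 × N: no H
  Total hydrogens = 13.

13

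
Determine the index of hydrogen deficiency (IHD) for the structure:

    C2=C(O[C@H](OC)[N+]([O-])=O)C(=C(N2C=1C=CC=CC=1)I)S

8

Molecular formula from the SMILES: C12H11IN2O4S.
DoU = (2C + 2 + N − H − X)/2 = (2·12 + 2 + 2 − 11 − 1)/2 = 16/2 = 8.
(Structurally: 2 ring(s) + 6 π bond(s) = 8.)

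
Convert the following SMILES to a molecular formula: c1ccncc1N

Heavy atoms from the SMILES: 5 C, 2 N.
Implicit hydrogens by atom environment:
  4 × C (aromatic): 1 H each → 4
  1 × C (aromatic): no H
  1 × N: 2 H
  1 × N (aromatic): no H
  Total hydrogens = 6.
Molecular formula: C5H6N2

C5H6N2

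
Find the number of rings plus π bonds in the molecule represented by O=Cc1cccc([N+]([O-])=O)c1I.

Molecular formula from the SMILES: C7H4INO3.
DoU = (2C + 2 + N − H − X)/2 = (2·7 + 2 + 1 − 4 − 1)/2 = 12/2 = 6.
(Structurally: 1 ring(s) + 5 π bond(s) = 6.)

6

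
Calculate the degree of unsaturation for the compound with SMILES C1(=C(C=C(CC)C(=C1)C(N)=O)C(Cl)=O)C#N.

8

Molecular formula from the SMILES: C11H9ClN2O2.
DoU = (2C + 2 + N − H − X)/2 = (2·11 + 2 + 2 − 9 − 1)/2 = 16/2 = 8.
(Structurally: 1 ring(s) + 7 π bond(s) = 8.)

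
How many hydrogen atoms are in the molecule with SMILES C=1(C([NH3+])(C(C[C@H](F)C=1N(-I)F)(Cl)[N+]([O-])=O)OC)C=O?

Hydrogens are implicit in SMILES; fill each atom to its normal valence:
  4 × C: no H
  3 × O: no H
  2 × C: 1 H each → 2
  2 × F: no H
  1 × C: 3 H
  1 × C: 2 H
  1 × Cl: no H
  1 × I: no H
  1 × N (charge +1): 3 H
  1 × N: no H
  1 × N (charge +1): no H
  1 × O (charge -1): no H
  Total hydrogens = 10.

10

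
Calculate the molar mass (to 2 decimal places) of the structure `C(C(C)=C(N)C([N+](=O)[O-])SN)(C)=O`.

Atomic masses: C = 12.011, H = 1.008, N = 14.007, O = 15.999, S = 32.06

Molecular formula: C6H11N3O3S.
M = 6×12.011 + 11×1.008 + 3×14.007 + 3×15.999 + 1×32.06 = 205.23 g/mol.

205.23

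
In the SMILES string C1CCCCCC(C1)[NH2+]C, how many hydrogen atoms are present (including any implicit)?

20

Hydrogens are implicit in SMILES; fill each atom to its normal valence:
  7 × C: 2 H each → 14
  1 × C: 3 H
  1 × C: 1 H
  1 × N (charge +1): 2 H
  Total hydrogens = 20.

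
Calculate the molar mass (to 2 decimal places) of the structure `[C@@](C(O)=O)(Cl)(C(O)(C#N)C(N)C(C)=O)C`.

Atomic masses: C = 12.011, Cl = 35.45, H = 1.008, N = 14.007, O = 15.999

Molecular formula: C8H11ClN2O4.
M = 8×12.011 + 1×35.45 + 11×1.008 + 2×14.007 + 4×15.999 = 234.64 g/mol.

234.64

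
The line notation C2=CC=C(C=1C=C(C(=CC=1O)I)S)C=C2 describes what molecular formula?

Heavy atoms from the SMILES: 12 C, 1 I, 1 O, 1 S.
Implicit hydrogens by atom environment:
  7 × C (aromatic): 1 H each → 7
  5 × C (aromatic): no H
  1 × I: no H
  1 × O: 1 H
  1 × S: 1 H
  Total hydrogens = 9.
Molecular formula: C12H9IOS

C12H9IOS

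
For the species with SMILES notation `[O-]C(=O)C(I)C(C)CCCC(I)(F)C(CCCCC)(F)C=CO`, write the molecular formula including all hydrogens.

C16H25F2I2O3-

Heavy atoms from the SMILES: 16 C, 2 F, 2 I, 3 O.
Implicit hydrogens by atom environment:
  7 × C: 2 H each → 14
  4 × C: 1 H each → 4
  3 × C: no H
  2 × C: 3 H each → 6
  2 × F: no H
  2 × I: no H
  1 × O: 1 H
  1 × O: no H
  1 × O (charge -1): no H
  Total hydrogens = 25.
Net charge -1.
Molecular formula: C16H25F2I2O3-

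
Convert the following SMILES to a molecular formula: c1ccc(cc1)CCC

C9H12

Heavy atoms from the SMILES: 9 C.
Implicit hydrogens by atom environment:
  5 × C (aromatic): 1 H each → 5
  2 × C: 2 H each → 4
  1 × C: 3 H
  1 × C (aromatic): no H
  Total hydrogens = 12.
Molecular formula: C9H12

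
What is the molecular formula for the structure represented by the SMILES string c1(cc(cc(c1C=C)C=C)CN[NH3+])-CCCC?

Heavy atoms from the SMILES: 15 C, 2 N.
Implicit hydrogens by atom environment:
  6 × C: 2 H each → 12
  4 × C (aromatic): no H
  2 × C (aromatic): 1 H each → 2
  2 × C: 1 H each → 2
  1 × C: 3 H
  1 × N (charge +1): 3 H
  1 × N: 1 H
  Total hydrogens = 23.
Net charge +1.
Molecular formula: C15H23N2+

C15H23N2+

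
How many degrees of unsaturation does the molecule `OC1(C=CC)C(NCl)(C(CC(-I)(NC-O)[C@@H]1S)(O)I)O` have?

2

Molecular formula from the SMILES: C10H17ClI2N2O4S.
DoU = (2C + 2 + N − H − X)/2 = (2·10 + 2 + 2 − 17 − 3)/2 = 4/2 = 2.
(Structurally: 1 ring(s) + 1 π bond(s) = 2.)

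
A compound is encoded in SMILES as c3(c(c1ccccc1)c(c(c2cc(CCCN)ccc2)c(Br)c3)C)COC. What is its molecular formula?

Heavy atoms from the SMILES: 1 Br, 24 C, 1 N, 1 O.
Implicit hydrogens by atom environment:
  10 × C (aromatic): 1 H each → 10
  8 × C (aromatic): no H
  4 × C: 2 H each → 8
  2 × C: 3 H each → 6
  1 × Br: no H
  1 × N: 2 H
  1 × O: no H
  Total hydrogens = 26.
Molecular formula: C24H26BrNO

C24H26BrNO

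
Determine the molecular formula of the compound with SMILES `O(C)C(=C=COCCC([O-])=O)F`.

C7H8FO4-

Heavy atoms from the SMILES: 7 C, 1 F, 4 O.
Implicit hydrogens by atom environment:
  3 × C: no H
  3 × O: no H
  2 × C: 2 H each → 4
  1 × C: 3 H
  1 × C: 1 H
  1 × F: no H
  1 × O (charge -1): no H
  Total hydrogens = 8.
Net charge -1.
Molecular formula: C7H8FO4-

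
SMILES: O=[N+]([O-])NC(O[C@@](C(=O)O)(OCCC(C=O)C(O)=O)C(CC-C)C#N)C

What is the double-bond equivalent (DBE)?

6

Molecular formula from the SMILES: C14H21N3O9.
DoU = (2C + 2 + N − H − X)/2 = (2·14 + 2 + 3 − 21 − 0)/2 = 12/2 = 6.
(Structurally: 0 ring(s) + 6 π bond(s) = 6.)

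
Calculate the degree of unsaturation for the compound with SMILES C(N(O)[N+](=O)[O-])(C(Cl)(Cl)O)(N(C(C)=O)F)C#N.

Molecular formula from the SMILES: C5H5Cl2FN4O5.
DoU = (2C + 2 + N − H − X)/2 = (2·5 + 2 + 4 − 5 − 3)/2 = 8/2 = 4.
(Structurally: 0 ring(s) + 4 π bond(s) = 4.)

4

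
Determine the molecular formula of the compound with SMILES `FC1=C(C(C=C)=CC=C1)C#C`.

C10H7F

Heavy atoms from the SMILES: 10 C, 1 F.
Implicit hydrogens by atom environment:
  3 × C (aromatic): 1 H each → 3
  3 × C (aromatic): no H
  2 × C: 1 H each → 2
  1 × C: 2 H
  1 × C: no H
  1 × F: no H
  Total hydrogens = 7.
Molecular formula: C10H7F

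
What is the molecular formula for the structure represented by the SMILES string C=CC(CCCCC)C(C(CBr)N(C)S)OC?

C13H26BrNOS

Heavy atoms from the SMILES: 1 Br, 13 C, 1 N, 1 O, 1 S.
Implicit hydrogens by atom environment:
  6 × C: 2 H each → 12
  4 × C: 1 H each → 4
  3 × C: 3 H each → 9
  1 × Br: no H
  1 × N: no H
  1 × O: no H
  1 × S: 1 H
  Total hydrogens = 26.
Molecular formula: C13H26BrNOS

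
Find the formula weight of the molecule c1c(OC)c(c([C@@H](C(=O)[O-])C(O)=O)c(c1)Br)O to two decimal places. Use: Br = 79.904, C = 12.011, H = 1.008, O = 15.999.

Molecular formula: C10H8BrO6-.
M = 1×79.904 + 10×12.011 + 8×1.008 + 6×15.999 = 304.07 g/mol.

304.07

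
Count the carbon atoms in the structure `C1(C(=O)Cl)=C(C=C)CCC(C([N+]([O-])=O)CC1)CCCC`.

The symbol for carbon appears 15 times in the SMILES. (Cl is a single chlorine, not C + l.)

15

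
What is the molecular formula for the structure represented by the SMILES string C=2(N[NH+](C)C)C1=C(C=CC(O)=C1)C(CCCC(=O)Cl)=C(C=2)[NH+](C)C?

Heavy atoms from the SMILES: 18 C, 1 Cl, 3 N, 2 O.
Implicit hydrogens by atom environment:
  6 × C (aromatic): no H
  4 × C: 3 H each → 12
  4 × C (aromatic): 1 H each → 4
  3 × C: 2 H each → 6
  2 × N (charge +1): 1 H each → 2
  1 × C: no H
  1 × Cl: no H
  1 × N: 1 H
  1 × O: 1 H
  1 × O: no H
  Total hydrogens = 26.
Net charge +2.
Molecular formula: [C18H26ClN3O2]2+

[C18H26ClN3O2]2+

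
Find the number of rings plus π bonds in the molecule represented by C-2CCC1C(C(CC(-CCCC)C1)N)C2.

2

Molecular formula from the SMILES: C14H27N.
DoU = (2C + 2 + N − H − X)/2 = (2·14 + 2 + 1 − 27 − 0)/2 = 4/2 = 2.
(Structurally: 2 ring(s) + 0 π bond(s) = 2.)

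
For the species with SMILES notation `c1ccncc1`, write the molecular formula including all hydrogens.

Heavy atoms from the SMILES: 5 C, 1 N.
Implicit hydrogens by atom environment:
  5 × C (aromatic): 1 H each → 5
  1 × N (aromatic): no H
  Total hydrogens = 5.
Molecular formula: C5H5N

C5H5N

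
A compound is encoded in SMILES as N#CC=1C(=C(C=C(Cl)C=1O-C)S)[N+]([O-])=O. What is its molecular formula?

Heavy atoms from the SMILES: 8 C, 1 Cl, 2 N, 3 O, 1 S.
Implicit hydrogens by atom environment:
  5 × C (aromatic): no H
  2 × O: no H
  1 × C: 3 H
  1 × C (aromatic): 1 H
  1 × C: no H
  1 × Cl: no H
  1 × N: no H
  1 × N (charge +1): no H
  1 × O (charge -1): no H
  1 × S: 1 H
  Total hydrogens = 5.
Molecular formula: C8H5ClN2O3S

C8H5ClN2O3S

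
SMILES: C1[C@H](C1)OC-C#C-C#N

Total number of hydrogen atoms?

7

Hydrogens are implicit in SMILES; fill each atom to its normal valence:
  3 × C: 2 H each → 6
  3 × C: no H
  1 × C: 1 H
  1 × N: no H
  1 × O: no H
  Total hydrogens = 7.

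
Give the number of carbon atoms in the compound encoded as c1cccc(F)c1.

The symbol for carbon appears 6 times in the SMILES. Lowercase c denotes aromatic carbon and counts toward C.

6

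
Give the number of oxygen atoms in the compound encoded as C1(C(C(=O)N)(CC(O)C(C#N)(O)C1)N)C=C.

3

The symbol for oxygen appears 3 times in the SMILES.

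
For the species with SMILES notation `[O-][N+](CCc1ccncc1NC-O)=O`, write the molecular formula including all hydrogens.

C8H11N3O3

Heavy atoms from the SMILES: 8 C, 3 N, 3 O.
Implicit hydrogens by atom environment:
  3 × C: 2 H each → 6
  3 × C (aromatic): 1 H each → 3
  2 × C (aromatic): no H
  1 × N: 1 H
  1 × N (aromatic): no H
  1 × N (charge +1): no H
  1 × O: 1 H
  1 × O: no H
  1 × O (charge -1): no H
  Total hydrogens = 11.
Molecular formula: C8H11N3O3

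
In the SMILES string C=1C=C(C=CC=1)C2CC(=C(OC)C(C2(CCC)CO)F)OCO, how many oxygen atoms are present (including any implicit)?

4

The symbol for oxygen appears 4 times in the SMILES.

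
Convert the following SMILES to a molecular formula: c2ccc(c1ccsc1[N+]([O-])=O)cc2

Heavy atoms from the SMILES: 10 C, 1 N, 2 O, 1 S.
Implicit hydrogens by atom environment:
  7 × C (aromatic): 1 H each → 7
  3 × C (aromatic): no H
  1 × N (charge +1): no H
  1 × O: no H
  1 × O (charge -1): no H
  1 × S (aromatic): no H
  Total hydrogens = 7.
Molecular formula: C10H7NO2S

C10H7NO2S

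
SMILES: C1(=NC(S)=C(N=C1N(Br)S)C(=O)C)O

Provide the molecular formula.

C6H6BrN3O2S2

Heavy atoms from the SMILES: 1 Br, 6 C, 3 N, 2 O, 2 S.
Implicit hydrogens by atom environment:
  4 × C (aromatic): no H
  2 × N (aromatic): no H
  2 × S: 1 H each → 2
  1 × Br: no H
  1 × C: 3 H
  1 × C: no H
  1 × N: no H
  1 × O: 1 H
  1 × O: no H
  Total hydrogens = 6.
Molecular formula: C6H6BrN3O2S2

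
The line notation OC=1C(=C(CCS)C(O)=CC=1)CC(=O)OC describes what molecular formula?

C11H14O4S

Heavy atoms from the SMILES: 11 C, 4 O, 1 S.
Implicit hydrogens by atom environment:
  4 × C (aromatic): no H
  3 × C: 2 H each → 6
  2 × C (aromatic): 1 H each → 2
  2 × O: 1 H each → 2
  2 × O: no H
  1 × C: 3 H
  1 × C: no H
  1 × S: 1 H
  Total hydrogens = 14.
Molecular formula: C11H14O4S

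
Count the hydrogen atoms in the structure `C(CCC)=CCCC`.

16

Hydrogens are implicit in SMILES; fill each atom to its normal valence:
  4 × C: 2 H each → 8
  2 × C: 3 H each → 6
  2 × C: 1 H each → 2
  Total hydrogens = 16.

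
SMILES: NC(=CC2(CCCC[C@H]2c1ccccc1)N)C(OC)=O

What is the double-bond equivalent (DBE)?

7

Molecular formula from the SMILES: C16H22N2O2.
DoU = (2C + 2 + N − H − X)/2 = (2·16 + 2 + 2 − 22 − 0)/2 = 14/2 = 7.
(Structurally: 2 ring(s) + 5 π bond(s) = 7.)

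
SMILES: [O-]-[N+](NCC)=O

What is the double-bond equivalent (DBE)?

1

Molecular formula from the SMILES: C2H6N2O2.
DoU = (2C + 2 + N − H − X)/2 = (2·2 + 2 + 2 − 6 − 0)/2 = 2/2 = 1.
(Structurally: 0 ring(s) + 1 π bond(s) = 1.)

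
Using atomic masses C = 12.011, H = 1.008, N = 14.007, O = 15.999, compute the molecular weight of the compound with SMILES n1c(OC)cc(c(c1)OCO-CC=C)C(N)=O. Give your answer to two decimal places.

238.24

Molecular formula: C11H14N2O4.
M = 11×12.011 + 14×1.008 + 2×14.007 + 4×15.999 = 238.24 g/mol.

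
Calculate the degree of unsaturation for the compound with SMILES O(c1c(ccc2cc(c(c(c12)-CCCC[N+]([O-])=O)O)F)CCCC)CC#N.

Molecular formula from the SMILES: C20H23FN2O4.
DoU = (2C + 2 + N − H − X)/2 = (2·20 + 2 + 2 − 23 − 1)/2 = 20/2 = 10.
(Structurally: 2 ring(s) + 8 π bond(s) = 10.)

10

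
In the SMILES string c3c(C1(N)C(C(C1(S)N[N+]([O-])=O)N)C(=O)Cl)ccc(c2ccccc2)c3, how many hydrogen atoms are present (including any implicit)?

17

Hydrogens are implicit in SMILES; fill each atom to its normal valence:
  9 × C (aromatic): 1 H each → 9
  3 × C: no H
  3 × C (aromatic): no H
  2 × C: 1 H each → 2
  2 × N: 2 H each → 4
  2 × O: no H
  1 × Cl: no H
  1 × N: 1 H
  1 × N (charge +1): no H
  1 × O (charge -1): no H
  1 × S: 1 H
  Total hydrogens = 17.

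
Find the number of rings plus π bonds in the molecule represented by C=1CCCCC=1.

Molecular formula from the SMILES: C6H10.
DoU = (2C + 2 + N − H − X)/2 = (2·6 + 2 + 0 − 10 − 0)/2 = 4/2 = 2.
(Structurally: 1 ring(s) + 1 π bond(s) = 2.)

2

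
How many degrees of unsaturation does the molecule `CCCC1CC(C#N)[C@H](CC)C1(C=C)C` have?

Molecular formula from the SMILES: C14H23N.
DoU = (2C + 2 + N − H − X)/2 = (2·14 + 2 + 1 − 23 − 0)/2 = 8/2 = 4.
(Structurally: 1 ring(s) + 3 π bond(s) = 4.)

4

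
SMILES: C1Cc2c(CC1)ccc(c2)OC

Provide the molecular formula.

C11H14O

Heavy atoms from the SMILES: 11 C, 1 O.
Implicit hydrogens by atom environment:
  4 × C: 2 H each → 8
  3 × C (aromatic): 1 H each → 3
  3 × C (aromatic): no H
  1 × C: 3 H
  1 × O: no H
  Total hydrogens = 14.
Molecular formula: C11H14O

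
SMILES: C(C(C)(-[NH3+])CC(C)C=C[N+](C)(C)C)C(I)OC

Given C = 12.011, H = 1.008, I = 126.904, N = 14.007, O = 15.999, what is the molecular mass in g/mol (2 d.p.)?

356.29

Molecular formula: [C13H29IN2O]2+.
M = 13×12.011 + 29×1.008 + 1×126.904 + 2×14.007 + 1×15.999 = 356.29 g/mol.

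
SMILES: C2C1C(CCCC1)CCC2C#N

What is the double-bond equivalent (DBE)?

Molecular formula from the SMILES: C11H17N.
DoU = (2C + 2 + N − H − X)/2 = (2·11 + 2 + 1 − 17 − 0)/2 = 8/2 = 4.
(Structurally: 2 ring(s) + 2 π bond(s) = 4.)

4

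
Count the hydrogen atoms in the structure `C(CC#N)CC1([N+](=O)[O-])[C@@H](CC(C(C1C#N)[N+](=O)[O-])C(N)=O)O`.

15

Hydrogens are implicit in SMILES; fill each atom to its normal valence:
  4 × C: 2 H each → 8
  4 × C: 1 H each → 4
  4 × C: no H
  3 × O: no H
  2 × N: no H
  2 × N (charge +1): no H
  2 × O (charge -1): no H
  1 × N: 2 H
  1 × O: 1 H
  Total hydrogens = 15.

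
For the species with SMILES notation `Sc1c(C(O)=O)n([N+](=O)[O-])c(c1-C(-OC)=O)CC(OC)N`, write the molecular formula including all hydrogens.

Heavy atoms from the SMILES: 10 C, 3 N, 7 O, 1 S.
Implicit hydrogens by atom environment:
  5 × O: no H
  4 × C (aromatic): no H
  2 × C: 3 H each → 6
  2 × C: no H
  1 × C: 2 H
  1 × C: 1 H
  1 × N: 2 H
  1 × N (aromatic): no H
  1 × N (charge +1): no H
  1 × O: 1 H
  1 × O (charge -1): no H
  1 × S: 1 H
  Total hydrogens = 13.
Molecular formula: C10H13N3O7S

C10H13N3O7S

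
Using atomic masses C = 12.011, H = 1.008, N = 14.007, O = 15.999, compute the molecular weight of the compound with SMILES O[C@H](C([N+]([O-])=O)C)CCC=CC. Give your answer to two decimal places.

Molecular formula: C8H15NO3.
M = 8×12.011 + 15×1.008 + 1×14.007 + 3×15.999 = 173.21 g/mol.

173.21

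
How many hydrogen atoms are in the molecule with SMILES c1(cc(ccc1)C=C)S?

Hydrogens are implicit in SMILES; fill each atom to its normal valence:
  4 × C (aromatic): 1 H each → 4
  2 × C (aromatic): no H
  1 × C: 2 H
  1 × C: 1 H
  1 × S: 1 H
  Total hydrogens = 8.

8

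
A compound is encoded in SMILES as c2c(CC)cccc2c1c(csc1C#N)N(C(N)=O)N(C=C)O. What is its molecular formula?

Heavy atoms from the SMILES: 16 C, 4 N, 2 O, 1 S.
Implicit hydrogens by atom environment:
  5 × C (aromatic): 1 H each → 5
  5 × C (aromatic): no H
  3 × N: no H
  2 × C: 2 H each → 4
  2 × C: no H
  1 × C: 3 H
  1 × C: 1 H
  1 × N: 2 H
  1 × O: 1 H
  1 × O: no H
  1 × S (aromatic): no H
  Total hydrogens = 16.
Molecular formula: C16H16N4O2S

C16H16N4O2S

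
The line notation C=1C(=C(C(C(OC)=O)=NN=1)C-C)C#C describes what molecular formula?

C10H10N2O2

Heavy atoms from the SMILES: 10 C, 2 N, 2 O.
Implicit hydrogens by atom environment:
  3 × C (aromatic): no H
  2 × C: 3 H each → 6
  2 × C: no H
  2 × N (aromatic): no H
  2 × O: no H
  1 × C: 2 H
  1 × C (aromatic): 1 H
  1 × C: 1 H
  Total hydrogens = 10.
Molecular formula: C10H10N2O2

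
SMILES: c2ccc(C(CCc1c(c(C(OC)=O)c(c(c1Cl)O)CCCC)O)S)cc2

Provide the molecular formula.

C21H25ClO4S

Heavy atoms from the SMILES: 21 C, 1 Cl, 4 O, 1 S.
Implicit hydrogens by atom environment:
  7 × C (aromatic): no H
  5 × C: 2 H each → 10
  5 × C (aromatic): 1 H each → 5
  2 × C: 3 H each → 6
  2 × O: 1 H each → 2
  2 × O: no H
  1 × C: 1 H
  1 × C: no H
  1 × Cl: no H
  1 × S: 1 H
  Total hydrogens = 25.
Molecular formula: C21H25ClO4S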